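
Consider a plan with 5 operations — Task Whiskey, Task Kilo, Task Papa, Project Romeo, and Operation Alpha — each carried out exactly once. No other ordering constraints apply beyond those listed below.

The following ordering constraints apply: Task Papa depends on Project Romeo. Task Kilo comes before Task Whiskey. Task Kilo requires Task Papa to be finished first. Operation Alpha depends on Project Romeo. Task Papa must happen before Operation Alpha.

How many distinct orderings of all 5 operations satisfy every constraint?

Only Project Romeo has no prerequisites, so it must go first.
Enumerating by repeatedly choosing an available operation (one whose prerequisites are all placed) gives 3 distinct complete orderings.

3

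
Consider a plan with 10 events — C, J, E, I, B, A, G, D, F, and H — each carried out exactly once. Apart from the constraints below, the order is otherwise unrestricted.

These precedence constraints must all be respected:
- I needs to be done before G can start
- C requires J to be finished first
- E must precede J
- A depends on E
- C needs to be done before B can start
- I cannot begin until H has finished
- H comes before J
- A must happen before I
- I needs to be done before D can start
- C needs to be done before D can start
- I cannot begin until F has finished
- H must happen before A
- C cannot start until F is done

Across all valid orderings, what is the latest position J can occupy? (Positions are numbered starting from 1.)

7

Every event that must follow J has to come after it. Tracing all chains starting from J, those events are: C, B, D — 3 in total.
With 3 mandatory successors out of 10 events total, the latest slot for J is 10−3 = 7, and it's reachable by doing all non-successors before J.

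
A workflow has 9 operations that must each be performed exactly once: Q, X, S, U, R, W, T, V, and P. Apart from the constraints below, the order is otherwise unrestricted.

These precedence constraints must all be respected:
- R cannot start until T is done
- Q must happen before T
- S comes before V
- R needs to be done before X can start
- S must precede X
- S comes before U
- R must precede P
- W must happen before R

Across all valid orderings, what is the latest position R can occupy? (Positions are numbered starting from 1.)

7

Every operation that must follow R has to come after it. Tracing all chains starting from R, those operations are: X, P — 2 in total.
With 2 mandatory successors out of 9 operations total, the latest slot for R is 9−2 = 7, and it's reachable by doing all non-successors before R.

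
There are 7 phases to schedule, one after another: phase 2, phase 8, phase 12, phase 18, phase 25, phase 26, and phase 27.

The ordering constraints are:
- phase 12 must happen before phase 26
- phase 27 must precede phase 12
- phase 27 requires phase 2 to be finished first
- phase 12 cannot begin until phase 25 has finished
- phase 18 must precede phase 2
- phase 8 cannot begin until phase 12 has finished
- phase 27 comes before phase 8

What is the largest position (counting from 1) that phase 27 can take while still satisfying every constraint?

The phases that are forced after phase 27, directly or by a chain of constraints, are phase 8, phase 12, phase 26. That's 3 phases.
With 3 mandatory successors out of 7 phases total, the latest slot for phase 27 is 7−3 = 4, and it's reachable by doing all non-successors before phase 27.

4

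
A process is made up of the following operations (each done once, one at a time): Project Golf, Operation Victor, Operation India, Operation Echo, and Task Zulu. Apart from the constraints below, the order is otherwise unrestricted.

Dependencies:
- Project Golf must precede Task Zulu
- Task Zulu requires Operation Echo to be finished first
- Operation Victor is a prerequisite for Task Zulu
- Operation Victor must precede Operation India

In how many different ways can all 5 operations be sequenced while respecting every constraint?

The operations with no prerequisites are Project Golf, Operation Victor, Operation Echo; any of them can be placed first.
Systematically extending each partial ordering one operation at a time and counting, there are 18 complete orderings.

18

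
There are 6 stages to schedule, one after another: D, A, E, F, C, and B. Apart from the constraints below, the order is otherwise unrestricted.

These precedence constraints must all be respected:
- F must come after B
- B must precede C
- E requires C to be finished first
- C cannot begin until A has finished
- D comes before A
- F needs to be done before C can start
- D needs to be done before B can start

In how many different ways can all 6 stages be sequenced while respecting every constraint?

Only D has no prerequisites, so it must go first.
Enumerating by repeatedly choosing an available stage (one whose prerequisites are all placed) gives 3 distinct complete orderings.

3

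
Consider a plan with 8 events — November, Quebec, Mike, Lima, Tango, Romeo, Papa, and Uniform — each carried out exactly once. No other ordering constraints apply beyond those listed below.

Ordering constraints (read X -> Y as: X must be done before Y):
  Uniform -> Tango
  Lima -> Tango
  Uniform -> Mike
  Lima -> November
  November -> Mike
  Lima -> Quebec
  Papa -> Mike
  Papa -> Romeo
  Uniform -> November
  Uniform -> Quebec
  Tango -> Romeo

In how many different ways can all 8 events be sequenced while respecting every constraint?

The events with no prerequisites are Lima, Papa, Uniform; any of them can be placed first.
Counting all ways to extend the partial order to a total order gives 312.

312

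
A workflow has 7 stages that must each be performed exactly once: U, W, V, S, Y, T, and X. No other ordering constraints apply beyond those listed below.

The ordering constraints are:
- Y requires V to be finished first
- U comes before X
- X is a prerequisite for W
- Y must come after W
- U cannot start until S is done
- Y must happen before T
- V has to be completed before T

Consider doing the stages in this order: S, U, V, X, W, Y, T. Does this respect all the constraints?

Yes

Going through the constraints one by one, each required predecessor appears earlier in the sequence than its dependent — e.g. V (position 3) is before T (position 7), as required.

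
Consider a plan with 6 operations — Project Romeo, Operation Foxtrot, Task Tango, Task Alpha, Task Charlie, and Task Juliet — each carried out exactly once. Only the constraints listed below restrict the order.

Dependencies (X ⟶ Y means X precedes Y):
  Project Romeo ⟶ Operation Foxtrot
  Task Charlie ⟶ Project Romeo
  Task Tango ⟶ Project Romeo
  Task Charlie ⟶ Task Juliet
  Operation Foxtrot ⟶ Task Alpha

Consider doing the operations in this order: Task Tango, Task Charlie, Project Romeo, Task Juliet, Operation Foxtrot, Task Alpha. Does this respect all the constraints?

Every stated constraint is respected: Task Tango sits at position 1, ahead of Project Romeo at position 3, and each of the other listed pairs likewise has the predecessor earlier in the sequence.

Yes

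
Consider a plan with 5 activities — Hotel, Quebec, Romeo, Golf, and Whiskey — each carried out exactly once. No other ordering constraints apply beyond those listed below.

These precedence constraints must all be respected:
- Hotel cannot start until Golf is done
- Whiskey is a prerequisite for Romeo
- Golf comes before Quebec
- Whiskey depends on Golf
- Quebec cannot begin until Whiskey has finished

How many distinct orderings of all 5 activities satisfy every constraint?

8

Only Golf has no prerequisites, so it must go first.
Systematically extending each partial ordering one activity at a time and counting, there are 8 complete orderings.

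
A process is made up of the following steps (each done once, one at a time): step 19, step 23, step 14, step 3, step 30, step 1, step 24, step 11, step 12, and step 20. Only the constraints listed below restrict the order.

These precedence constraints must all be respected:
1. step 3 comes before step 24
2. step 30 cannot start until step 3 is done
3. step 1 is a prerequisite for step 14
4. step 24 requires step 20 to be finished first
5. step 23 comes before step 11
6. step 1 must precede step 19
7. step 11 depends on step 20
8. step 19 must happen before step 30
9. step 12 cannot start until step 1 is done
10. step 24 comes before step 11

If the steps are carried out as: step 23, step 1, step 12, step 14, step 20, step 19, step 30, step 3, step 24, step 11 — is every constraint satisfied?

In the proposed order, step 30 appears before step 3.
That contradicts the constraint that step 3 must precede step 30.

No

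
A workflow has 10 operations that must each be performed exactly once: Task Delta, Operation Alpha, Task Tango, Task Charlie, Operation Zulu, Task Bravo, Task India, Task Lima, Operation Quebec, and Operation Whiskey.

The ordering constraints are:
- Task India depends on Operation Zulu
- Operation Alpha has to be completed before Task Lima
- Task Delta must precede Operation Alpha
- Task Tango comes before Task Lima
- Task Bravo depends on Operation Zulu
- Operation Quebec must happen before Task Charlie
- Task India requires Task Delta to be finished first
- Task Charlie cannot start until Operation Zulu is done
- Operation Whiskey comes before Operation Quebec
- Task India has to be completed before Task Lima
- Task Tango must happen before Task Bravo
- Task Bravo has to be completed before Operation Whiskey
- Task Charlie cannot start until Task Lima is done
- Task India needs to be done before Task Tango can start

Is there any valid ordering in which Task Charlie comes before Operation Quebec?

The constraints give a chain Operation Quebec → Task Charlie, which forces Operation Quebec before Task Charlie.
So no valid ordering can have Task Charlie before Operation Quebec.

No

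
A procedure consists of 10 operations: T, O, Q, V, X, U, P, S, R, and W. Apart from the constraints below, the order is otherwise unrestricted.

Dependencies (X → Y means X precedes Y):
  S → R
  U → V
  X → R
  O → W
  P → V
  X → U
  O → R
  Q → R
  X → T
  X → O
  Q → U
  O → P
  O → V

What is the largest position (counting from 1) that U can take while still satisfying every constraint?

Following the constraints forward from U, its only required successor is V.
So at least 1 operation follows U, putting U no later than position 9. That position is achievable by scheduling everything else first.

9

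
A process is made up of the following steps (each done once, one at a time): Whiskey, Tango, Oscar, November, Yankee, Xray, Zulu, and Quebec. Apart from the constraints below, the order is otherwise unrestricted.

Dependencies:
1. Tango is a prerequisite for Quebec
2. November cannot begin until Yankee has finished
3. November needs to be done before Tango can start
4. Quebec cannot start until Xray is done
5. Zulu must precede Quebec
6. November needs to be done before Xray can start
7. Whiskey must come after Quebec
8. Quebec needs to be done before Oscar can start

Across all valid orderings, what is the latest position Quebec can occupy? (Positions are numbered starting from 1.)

Every step that must follow Quebec has to come after it. Tracing all chains starting from Quebec, those steps are: Whiskey, Oscar — 2 in total.
So at least 2 steps follow Quebec, putting Quebec no later than position 6. That position is achievable by scheduling everything else first.

6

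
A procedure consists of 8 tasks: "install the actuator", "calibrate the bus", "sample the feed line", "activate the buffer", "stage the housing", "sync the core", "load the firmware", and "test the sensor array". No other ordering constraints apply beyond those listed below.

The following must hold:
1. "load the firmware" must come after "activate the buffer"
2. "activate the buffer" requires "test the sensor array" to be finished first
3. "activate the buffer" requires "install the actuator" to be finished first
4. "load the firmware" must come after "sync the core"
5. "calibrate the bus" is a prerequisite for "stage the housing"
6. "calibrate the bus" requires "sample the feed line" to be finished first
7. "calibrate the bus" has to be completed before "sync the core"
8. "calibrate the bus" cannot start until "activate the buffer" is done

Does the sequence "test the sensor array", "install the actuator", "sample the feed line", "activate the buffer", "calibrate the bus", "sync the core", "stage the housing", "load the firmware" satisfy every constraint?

Every stated constraint is respected: "activate the buffer" sits at position 4, ahead of "load the firmware" at position 8, and each of the other listed pairs likewise has the predecessor earlier in the sequence.

Yes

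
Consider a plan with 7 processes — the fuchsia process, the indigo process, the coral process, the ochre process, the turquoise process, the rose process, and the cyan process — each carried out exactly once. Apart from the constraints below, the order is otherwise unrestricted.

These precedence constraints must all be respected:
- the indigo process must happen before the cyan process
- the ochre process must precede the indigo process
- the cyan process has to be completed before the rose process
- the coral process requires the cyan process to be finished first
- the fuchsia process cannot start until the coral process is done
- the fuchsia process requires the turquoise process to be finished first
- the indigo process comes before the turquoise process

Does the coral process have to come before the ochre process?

No

The constraints actually force the ochre process before the coral process (via the ochre process → the indigo process → the cyan process → the coral process), not the other way around.
So the coral process never precedes the ochre process.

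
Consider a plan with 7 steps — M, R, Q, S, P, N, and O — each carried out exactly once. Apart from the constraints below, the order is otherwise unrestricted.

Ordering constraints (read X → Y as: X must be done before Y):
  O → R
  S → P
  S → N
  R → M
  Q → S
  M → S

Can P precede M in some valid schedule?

There is a dependency chain M → S → P, so P always comes after M.
So no valid ordering can have P before M.

No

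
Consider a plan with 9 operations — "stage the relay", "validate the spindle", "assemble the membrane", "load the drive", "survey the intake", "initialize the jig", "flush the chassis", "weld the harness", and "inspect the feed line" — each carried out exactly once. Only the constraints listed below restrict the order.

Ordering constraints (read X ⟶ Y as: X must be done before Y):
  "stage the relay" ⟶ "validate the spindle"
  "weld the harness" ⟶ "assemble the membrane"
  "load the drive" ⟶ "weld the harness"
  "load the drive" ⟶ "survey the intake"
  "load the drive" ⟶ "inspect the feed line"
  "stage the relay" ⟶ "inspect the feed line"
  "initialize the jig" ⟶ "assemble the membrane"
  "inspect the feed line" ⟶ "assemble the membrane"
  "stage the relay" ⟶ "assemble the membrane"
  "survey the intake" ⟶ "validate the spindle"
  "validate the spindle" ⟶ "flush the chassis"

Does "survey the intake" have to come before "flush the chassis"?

Yes

Tracing the constraints gives a chain: "survey the intake" → "validate the spindle" → "flush the chassis".
So "survey the intake" must precede "flush the chassis" in any valid ordering.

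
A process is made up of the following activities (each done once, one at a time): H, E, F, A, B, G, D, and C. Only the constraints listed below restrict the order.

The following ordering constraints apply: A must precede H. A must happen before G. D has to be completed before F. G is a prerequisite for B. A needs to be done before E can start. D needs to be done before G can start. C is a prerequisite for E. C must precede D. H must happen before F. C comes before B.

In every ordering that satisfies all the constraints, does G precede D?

The constraints actually force D before G (via D → G), not the other way around.
So G never precedes D.

No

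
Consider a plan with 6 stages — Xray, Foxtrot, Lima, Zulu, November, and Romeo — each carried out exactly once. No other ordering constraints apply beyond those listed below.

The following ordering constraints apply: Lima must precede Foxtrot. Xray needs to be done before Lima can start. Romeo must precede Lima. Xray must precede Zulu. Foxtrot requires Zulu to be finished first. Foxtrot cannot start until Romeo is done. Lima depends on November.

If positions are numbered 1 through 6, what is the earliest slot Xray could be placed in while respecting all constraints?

No constraint forces any other stage before Xray, so it can be placed first.

1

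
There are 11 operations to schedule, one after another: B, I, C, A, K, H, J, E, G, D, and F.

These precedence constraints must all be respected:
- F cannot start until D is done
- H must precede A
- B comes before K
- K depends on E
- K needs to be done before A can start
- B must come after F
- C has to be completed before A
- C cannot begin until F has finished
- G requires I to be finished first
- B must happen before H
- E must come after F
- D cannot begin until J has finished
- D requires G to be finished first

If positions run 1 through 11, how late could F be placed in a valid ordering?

5

Every operation that must follow F has to come after it. Tracing all chains starting from F, those operations are: B, C, A, K, H, E — 6 in total.
So at least 6 operations follow F, putting F no later than position 5. That position is achievable by scheduling everything else first.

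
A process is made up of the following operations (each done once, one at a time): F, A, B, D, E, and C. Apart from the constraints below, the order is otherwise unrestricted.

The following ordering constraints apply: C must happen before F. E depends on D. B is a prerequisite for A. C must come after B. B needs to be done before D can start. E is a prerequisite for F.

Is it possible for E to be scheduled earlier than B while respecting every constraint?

Following B → D → E, B must precede E in every valid ordering.
Hence E can never be scheduled before B.

No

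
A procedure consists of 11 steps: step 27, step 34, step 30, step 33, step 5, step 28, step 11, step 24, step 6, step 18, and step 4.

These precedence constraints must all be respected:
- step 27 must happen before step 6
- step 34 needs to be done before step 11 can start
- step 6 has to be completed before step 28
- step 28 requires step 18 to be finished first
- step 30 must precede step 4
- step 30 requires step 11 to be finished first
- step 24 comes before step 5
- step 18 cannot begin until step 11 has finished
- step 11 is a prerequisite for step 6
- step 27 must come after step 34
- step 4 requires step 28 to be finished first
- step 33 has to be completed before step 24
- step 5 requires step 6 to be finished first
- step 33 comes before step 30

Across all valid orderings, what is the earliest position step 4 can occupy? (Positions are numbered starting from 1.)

9

Working backwards through the constraints from step 4, its full set of required predecessors is step 27, step 34, step 30, step 33, step 28, step 11, step 6, step 18 — 8 of them.
With 8 mandatory predecessors, the earliest step 4 can sit is position 8+1 = 9, and placing just those 8 first achieves it.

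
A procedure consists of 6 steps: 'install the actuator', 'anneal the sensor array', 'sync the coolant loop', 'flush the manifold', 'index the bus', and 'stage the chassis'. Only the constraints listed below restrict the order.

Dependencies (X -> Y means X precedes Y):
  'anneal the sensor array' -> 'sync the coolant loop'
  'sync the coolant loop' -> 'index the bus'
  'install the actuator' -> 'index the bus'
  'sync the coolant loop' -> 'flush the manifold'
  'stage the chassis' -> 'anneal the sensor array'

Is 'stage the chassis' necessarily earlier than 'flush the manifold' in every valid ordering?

Tracing the constraints gives a chain: 'stage the chassis' → 'anneal the sensor array' → 'sync the coolant loop' → 'flush the manifold'.
Hence 'stage the chassis' necessarily comes before 'flush the manifold'.

Yes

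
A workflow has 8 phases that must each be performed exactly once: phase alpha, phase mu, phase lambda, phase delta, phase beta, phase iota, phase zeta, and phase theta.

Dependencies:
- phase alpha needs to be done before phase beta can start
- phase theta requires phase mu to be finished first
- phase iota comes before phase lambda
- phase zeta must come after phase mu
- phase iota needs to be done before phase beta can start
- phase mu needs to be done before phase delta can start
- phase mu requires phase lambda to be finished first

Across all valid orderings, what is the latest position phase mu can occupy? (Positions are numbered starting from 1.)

Every phase that must follow phase mu has to come after it. Tracing all chains starting from phase mu, those phases are: phase delta, phase zeta, phase theta — 3 in total.
With 3 mandatory successors out of 8 phases total, the latest slot for phase mu is 8−3 = 5, and it's reachable by doing all non-successors before phase mu.

5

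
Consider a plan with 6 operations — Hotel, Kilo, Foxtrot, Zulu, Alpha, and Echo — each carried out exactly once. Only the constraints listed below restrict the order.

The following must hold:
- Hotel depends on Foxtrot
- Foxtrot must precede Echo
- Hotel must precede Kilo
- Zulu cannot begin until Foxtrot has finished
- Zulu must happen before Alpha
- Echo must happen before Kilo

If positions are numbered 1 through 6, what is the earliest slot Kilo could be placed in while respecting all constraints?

4

The operations that are forced before Kilo, directly or transitively, are Hotel, Foxtrot, Echo. That's 3 operations.
So at minimum 3 operations come before Kilo, putting Kilo no earlier than position 4. That position is achievable by scheduling exactly those predecessors first.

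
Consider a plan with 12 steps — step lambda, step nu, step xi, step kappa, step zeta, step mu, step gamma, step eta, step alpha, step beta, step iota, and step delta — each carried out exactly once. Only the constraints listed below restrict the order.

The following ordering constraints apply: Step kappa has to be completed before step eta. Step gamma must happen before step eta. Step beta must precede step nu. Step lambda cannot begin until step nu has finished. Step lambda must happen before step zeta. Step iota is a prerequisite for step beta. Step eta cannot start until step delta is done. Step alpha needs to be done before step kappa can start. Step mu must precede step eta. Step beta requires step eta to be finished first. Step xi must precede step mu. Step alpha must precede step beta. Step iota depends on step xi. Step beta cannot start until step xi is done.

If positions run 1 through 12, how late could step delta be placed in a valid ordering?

Following every chain forward from step delta, the steps that must come later are step lambda, step nu, step zeta, step eta, step beta — 5 of them.
So at least 5 steps follow step delta, putting step delta no later than position 7. That position is achievable by scheduling everything else first.

7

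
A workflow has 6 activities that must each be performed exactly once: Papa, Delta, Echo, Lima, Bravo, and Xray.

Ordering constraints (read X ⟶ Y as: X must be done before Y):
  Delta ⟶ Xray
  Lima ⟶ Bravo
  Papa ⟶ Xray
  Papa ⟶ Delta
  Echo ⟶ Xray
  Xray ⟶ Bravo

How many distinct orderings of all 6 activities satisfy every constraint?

15

3 activities have no prerequisites (Papa, Echo, Lima), so any of them could come first.
Counting all ways to extend the partial order to a total order gives 15.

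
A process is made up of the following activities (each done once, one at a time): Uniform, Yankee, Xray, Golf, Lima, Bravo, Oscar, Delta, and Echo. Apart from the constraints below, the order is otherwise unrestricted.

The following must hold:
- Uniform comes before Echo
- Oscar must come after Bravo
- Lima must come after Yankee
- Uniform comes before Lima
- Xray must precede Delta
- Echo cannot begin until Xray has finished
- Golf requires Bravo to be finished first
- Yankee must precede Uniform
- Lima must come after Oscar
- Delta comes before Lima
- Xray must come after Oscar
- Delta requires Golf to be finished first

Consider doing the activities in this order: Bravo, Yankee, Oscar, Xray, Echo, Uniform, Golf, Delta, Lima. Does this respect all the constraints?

In the proposed order, Echo appears before Uniform.
But one of the constraints requires Uniform before Echo, so this ordering violates it.

No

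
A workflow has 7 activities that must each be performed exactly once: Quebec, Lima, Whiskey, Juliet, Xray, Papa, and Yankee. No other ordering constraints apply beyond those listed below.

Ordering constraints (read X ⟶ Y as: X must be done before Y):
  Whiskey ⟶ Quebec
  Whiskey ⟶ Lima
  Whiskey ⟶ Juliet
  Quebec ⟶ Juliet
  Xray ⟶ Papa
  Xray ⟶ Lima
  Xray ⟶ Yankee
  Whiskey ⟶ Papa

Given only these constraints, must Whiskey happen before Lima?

Yes

There is a constraint chain Whiskey → Lima.
That forces Whiskey before Lima in every valid schedule.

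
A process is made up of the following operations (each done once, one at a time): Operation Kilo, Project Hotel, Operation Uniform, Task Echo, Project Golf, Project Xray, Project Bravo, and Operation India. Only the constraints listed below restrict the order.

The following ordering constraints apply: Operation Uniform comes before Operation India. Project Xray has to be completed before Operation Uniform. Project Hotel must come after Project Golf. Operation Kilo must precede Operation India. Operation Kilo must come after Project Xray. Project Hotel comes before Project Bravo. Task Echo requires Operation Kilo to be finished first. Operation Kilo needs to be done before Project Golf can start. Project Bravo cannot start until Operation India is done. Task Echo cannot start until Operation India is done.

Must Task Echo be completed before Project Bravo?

No chain of constraints connects Task Echo to Project Bravo in either direction.
A valid ordering placing Project Bravo before Task Echo exists, so the answer is no.

No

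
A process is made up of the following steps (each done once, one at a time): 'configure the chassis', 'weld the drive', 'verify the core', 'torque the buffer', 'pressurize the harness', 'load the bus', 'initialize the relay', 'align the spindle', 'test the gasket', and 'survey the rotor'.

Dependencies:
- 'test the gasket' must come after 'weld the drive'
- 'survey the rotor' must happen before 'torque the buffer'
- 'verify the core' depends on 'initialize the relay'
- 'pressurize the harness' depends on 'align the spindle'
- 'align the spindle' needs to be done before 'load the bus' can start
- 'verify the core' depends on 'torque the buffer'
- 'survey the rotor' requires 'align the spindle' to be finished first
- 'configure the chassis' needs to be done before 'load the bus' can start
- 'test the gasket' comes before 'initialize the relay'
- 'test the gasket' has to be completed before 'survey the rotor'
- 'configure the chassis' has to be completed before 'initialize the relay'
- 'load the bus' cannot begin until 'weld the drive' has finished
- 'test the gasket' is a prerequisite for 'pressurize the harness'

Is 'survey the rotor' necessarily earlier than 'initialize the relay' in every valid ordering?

'survey the rotor' and 'initialize the relay' are not related by any chain of constraints.
A valid ordering placing 'initialize the relay' before 'survey the rotor' exists, so the answer is no.

No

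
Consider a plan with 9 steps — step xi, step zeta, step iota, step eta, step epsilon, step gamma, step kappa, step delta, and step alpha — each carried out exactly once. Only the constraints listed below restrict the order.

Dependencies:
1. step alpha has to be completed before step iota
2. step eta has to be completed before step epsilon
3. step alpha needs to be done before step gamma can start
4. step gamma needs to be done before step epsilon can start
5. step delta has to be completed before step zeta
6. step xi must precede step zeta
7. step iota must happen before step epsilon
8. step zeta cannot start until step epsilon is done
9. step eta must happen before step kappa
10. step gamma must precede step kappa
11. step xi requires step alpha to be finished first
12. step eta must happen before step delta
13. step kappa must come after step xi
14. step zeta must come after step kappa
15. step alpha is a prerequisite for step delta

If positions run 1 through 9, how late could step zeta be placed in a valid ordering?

Nothing depends on step zeta, so it can be the final step, position 9.

9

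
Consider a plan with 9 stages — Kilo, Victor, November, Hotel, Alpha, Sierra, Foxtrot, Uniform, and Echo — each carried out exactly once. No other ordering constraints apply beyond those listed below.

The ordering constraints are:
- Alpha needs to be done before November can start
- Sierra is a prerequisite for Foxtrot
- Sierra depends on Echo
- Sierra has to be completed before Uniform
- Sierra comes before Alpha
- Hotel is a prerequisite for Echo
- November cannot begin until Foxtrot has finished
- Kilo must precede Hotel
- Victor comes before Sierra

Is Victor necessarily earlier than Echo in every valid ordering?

No

Victor and Echo are not related by any chain of constraints.
So Victor can come before Echo or after — it is not forced.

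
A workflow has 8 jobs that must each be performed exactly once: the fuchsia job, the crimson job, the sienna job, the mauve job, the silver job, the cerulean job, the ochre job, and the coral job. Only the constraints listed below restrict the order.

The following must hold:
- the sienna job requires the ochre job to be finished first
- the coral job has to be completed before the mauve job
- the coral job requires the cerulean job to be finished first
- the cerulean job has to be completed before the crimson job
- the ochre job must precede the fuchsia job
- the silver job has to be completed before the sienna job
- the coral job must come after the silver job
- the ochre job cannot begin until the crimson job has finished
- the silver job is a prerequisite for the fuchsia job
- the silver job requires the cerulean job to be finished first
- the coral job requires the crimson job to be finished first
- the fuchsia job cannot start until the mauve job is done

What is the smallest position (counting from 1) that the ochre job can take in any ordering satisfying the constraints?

3

Working backwards through the constraints from the ochre job, its full set of required predecessors is the crimson job, the cerulean job — 2 of them.
So at minimum 2 jobs come before the ochre job, putting the ochre job no earlier than position 3. That position is achievable by scheduling exactly those predecessors first.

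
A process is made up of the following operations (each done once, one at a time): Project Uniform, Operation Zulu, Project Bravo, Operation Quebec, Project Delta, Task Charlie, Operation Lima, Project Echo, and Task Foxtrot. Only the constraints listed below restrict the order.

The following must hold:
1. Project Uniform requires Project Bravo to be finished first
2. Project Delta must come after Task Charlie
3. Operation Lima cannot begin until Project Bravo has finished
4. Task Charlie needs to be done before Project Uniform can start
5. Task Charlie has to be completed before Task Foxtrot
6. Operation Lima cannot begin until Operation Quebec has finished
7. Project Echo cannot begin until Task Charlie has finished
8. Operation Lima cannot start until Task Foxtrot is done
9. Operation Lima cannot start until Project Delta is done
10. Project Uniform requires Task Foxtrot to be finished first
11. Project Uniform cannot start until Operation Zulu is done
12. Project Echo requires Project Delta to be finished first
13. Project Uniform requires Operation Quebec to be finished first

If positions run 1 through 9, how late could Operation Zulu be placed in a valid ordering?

8

The only operation forced after Operation Zulu (directly or by a chain) is Project Uniform.
With 1 mandatory successor out of 9 operations total, the latest slot for Operation Zulu is 9−1 = 8, and it's reachable by doing all non-successors before Operation Zulu.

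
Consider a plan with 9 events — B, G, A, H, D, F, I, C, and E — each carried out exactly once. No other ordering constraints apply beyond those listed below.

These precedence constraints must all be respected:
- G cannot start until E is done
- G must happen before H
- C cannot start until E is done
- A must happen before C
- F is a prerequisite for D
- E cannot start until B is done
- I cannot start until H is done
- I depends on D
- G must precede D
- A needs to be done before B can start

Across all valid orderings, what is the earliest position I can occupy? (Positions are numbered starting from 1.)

Working backwards through the constraints from I, its full set of required predecessors is B, G, A, H, D, F, E — 7 of them.
With 7 mandatory predecessors, the earliest I can sit is position 7+1 = 8, and placing just those 7 first achieves it.

8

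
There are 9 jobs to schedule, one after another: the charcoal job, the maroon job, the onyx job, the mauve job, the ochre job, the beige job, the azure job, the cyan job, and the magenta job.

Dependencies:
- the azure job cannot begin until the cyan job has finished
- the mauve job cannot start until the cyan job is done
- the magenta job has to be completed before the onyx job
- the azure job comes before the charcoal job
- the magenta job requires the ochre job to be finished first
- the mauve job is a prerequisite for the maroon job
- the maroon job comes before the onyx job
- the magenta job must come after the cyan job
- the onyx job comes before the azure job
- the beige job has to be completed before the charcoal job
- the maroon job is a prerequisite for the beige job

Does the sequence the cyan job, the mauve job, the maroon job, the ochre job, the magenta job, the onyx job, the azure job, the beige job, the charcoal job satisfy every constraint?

Going through the constraints one by one, each required predecessor appears earlier in the sequence than its dependent — e.g. the cyan job (position 1) is before the azure job (position 7), as required.

Yes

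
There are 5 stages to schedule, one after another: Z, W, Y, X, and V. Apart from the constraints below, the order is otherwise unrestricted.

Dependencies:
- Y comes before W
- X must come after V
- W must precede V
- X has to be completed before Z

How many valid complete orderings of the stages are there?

1

Only Y has no prerequisites, so it must go first.
Every stage is then forced in turn, so only 1 complete ordering is consistent with the constraints.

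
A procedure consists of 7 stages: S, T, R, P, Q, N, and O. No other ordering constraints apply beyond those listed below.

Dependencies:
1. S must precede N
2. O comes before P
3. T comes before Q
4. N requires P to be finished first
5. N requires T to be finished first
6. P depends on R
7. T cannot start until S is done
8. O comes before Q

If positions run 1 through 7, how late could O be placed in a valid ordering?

4

Following every chain forward from O, the stages that must come later are P, Q, N — 3 of them.
With 3 mandatory successors out of 7 stages total, the latest slot for O is 7−3 = 4, and it's reachable by doing all non-successors before O.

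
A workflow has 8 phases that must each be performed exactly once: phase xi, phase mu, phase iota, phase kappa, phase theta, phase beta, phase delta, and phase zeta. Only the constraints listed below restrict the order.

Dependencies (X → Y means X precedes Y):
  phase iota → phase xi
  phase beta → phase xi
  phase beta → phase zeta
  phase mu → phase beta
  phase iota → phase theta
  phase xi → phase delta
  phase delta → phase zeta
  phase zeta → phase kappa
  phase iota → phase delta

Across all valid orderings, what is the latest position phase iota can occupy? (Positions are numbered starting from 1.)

Every phase that must follow phase iota has to come after it. Tracing all chains starting from phase iota, those phases are: phase xi, phase kappa, phase theta, phase delta, phase zeta — 5 in total.
With 5 mandatory successors out of 8 phases total, the latest slot for phase iota is 8−5 = 3, and it's reachable by doing all non-successors before phase iota.

3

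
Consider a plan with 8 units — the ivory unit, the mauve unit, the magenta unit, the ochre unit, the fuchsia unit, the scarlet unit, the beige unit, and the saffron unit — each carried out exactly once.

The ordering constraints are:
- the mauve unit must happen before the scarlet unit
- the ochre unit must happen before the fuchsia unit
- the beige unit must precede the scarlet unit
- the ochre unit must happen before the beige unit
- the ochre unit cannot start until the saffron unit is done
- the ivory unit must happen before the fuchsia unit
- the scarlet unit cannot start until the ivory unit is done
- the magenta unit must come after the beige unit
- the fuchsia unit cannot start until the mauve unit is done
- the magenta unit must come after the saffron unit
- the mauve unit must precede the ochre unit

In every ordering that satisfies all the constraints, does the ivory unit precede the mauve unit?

No

Nothing in the constraints links the ivory unit and the mauve unit; they are unordered relative to each other.
There exist valid orderings with the mauve unit before the ivory unit, so the ivory unit is not required to come first.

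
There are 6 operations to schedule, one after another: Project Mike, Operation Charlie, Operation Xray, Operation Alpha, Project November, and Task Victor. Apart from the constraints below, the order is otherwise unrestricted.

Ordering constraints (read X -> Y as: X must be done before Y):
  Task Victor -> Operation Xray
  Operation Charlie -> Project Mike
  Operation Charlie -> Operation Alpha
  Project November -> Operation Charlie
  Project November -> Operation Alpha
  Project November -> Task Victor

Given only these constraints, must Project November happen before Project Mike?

Tracing the constraints gives a chain: Project November → Operation Charlie → Project Mike.
So Project November must precede Project Mike in any valid ordering.

Yes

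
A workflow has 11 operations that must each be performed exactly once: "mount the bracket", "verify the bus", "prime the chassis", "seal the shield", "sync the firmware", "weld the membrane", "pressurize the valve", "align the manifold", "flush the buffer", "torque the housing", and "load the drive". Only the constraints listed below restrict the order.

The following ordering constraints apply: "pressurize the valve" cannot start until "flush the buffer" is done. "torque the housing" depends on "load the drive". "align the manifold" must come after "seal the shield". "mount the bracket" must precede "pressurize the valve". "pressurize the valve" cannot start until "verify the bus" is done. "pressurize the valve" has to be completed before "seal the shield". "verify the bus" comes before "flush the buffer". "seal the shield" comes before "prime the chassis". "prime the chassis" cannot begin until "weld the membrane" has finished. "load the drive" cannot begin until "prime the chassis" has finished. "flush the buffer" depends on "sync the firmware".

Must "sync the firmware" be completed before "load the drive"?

Yes

Tracing the constraints gives a chain: "sync the firmware" → "flush the buffer" → "pressurize the valve" → "seal the shield" → "prime the chassis" → "load the drive".
Hence "sync the firmware" necessarily comes before "load the drive".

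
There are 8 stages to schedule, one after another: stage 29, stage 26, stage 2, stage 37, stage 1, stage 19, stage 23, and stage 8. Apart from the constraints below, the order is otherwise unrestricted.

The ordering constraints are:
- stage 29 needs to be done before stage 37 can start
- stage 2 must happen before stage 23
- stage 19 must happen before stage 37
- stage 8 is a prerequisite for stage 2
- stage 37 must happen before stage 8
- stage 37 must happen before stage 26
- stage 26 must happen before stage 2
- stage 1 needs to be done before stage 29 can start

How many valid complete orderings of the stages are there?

2 stages have no prerequisites (stage 1, stage 19), so any of them could come first.
Enumerating by repeatedly choosing an available stage (one whose prerequisites are all placed) gives 6 distinct complete orderings.

6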